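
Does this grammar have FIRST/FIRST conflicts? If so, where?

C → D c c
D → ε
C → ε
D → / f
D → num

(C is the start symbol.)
A FIRST/FIRST conflict occurs when two productions N → α and N → β for the same non-terminal have FIRST(α) ∩ FIRST(β) ≠ ∅ (with ε ∈ FIRST of a nullable right-hand side, so two nullable alternatives also conflict).

FIRST sets of the non-terminals at (or reachable through a nullable prefix from) the front of some alternative:
  FIRST(D) = { '/', 'num', ε }

Productions for C:
  C → D c c: FIRST = { '/', 'c', 'num' }
  C → ε: FIRST = { ε }
Productions for D:
  D → ε: FIRST = { ε }
  D → / f: FIRST = { '/' }
  D → num: FIRST = { 'num' }

All alternatives of each non-terminal have pairwise disjoint FIRST sets.

Answer: No FIRST/FIRST conflicts.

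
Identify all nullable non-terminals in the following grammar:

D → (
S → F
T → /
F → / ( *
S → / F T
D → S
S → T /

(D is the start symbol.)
None

There are no ε-productions, so no non-terminal can derive ε.
No non-terminals are nullable.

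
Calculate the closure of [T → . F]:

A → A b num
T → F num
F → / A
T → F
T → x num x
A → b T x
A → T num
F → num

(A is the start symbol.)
To compute CLOSURE, for each item [A → α.Bβ] where B is a non-terminal, add [B → .γ] for all productions B → γ; repeat for the newly added items until nothing changes.

Start with: [T → . F]
  [T → . F] has the dot before F: add [F → . / A], [F → . num]
No further items can be added.

CLOSURE = { [F → . / A], [F → . num], [T → . F] }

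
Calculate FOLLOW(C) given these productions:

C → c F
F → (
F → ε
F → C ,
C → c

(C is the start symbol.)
To compute FOLLOW(C), find every occurrence of C on a right-hand side N → α C β: add FIRST(β) \ {ε}, and if β is empty or nullable also add FOLLOW(N). Iterate to a fixed point.

C is the start symbol, so $ ∈ FOLLOW(C).
In F → C ,: C is followed by ',', add FIRST(',') \ {ε} = { ',' }

Taking the union: FOLLOW(C) = { $, ',' }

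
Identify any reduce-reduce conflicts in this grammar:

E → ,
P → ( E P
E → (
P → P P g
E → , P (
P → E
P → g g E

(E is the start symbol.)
Yes — I10: [E → ( .] vs [E → , P ( .]

A reduce-reduce conflict occurs when an LR(0) state has two complete items [A → α .] and [B → β .] — both call for a reduction, and with no lookahead the parser cannot choose between them.

Augment with E' → E and build the canonical LR(0) collection (I0 = CLOSURE({[E' → . E]}), then GOTO on every symbol after a dot until no new states appear). It has 15 states:
  I0: { [E → . (], [E → . , P (], [E → . ,], [E' → . E] }  — shift
  I1: { [E → ( .] }  — reduce
  I2: { [E → , . P (], [E → , .], [E → . (], [E → . , P (], [E → . ,], [P → . ( E P], [P → . E], [P → . P P g], [P → . g g E] }  — shift, reduce
  I3: { [E' → E .] }  — accept
  I4: { [E → ( .], [E → . (], [E → . , P (], [E → . ,], [P → ( . E P] }  — shift, reduce
  I5: { [P → E .] }  — reduce
  I6: { [E → , P . (], [E → . (], [E → . , P (], [E → . ,], [P → . ( E P], [P → . E], [P → . P P g], [P → . g g E], [P → P . P g] }  — shift
  I7: { [P → g . g E] }  — shift
  I8: { [E → . (], [E → . , P (], [E → . ,], [P → g g . E] }  — shift
  I9: { [P → g g E .] }  — reduce
  I10: { [E → ( .], [E → , P ( .], [E → . (], [E → . , P (], [E → . ,], [P → ( . E P] }  — shift, 2 reduces
  I11: { [E → . (], [E → . , P (], [E → . ,], [P → . ( E P], [P → . E], [P → . P P g], [P → . g g E], [P → P . P g], [P → P P . g] }  — shift
  I12: { [P → P P g .], [P → g . g E] }  — shift, reduce
  I13: { [E → . (], [E → . , P (], [E → . ,], [P → ( E . P], [P → . ( E P], [P → . E], [P → . P P g], [P → . g g E] }  — shift
  I14: { [E → . (], [E → . , P (], [E → . ,], [P → ( E P .], [P → . ( E P], [P → . E], [P → . P P g], [P → . g g E], [P → P . P g] }  — shift, reduce

I10 contains complete items [E → ( .], [E → , P ( .] — reduce-reduce conflict.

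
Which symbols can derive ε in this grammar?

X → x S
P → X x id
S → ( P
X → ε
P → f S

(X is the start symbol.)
{ 'X' }

ε-productions: X → ε
So X is immediately nullable.
No further non-terminal can be added: every production for the remaining non-terminals contains a terminal or a non-nullable non-terminal.
Nullable = { 'X' }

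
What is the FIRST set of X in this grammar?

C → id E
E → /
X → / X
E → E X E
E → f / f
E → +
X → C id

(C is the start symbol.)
{ '/', 'id' }

FIRST sets of the other non-terminals involved (by the same procedure, iterated to a fixed point):
  FIRST(C) = { 'id' }

From X → / X:
  - '/' is a terminal: add '/' and stop
From X → C id:
  - C is a non-terminal: add FIRST(C) \ {ε} = { 'id' }
    C is not nullable, so stop

Collecting: FIRST(X) = { '/', 'id' }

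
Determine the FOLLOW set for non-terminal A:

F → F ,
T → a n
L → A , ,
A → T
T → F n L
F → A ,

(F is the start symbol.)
{ ',' }

In L → A , ,: A is followed by ',' ',', add FIRST(',' ',') \ {ε} = { ',' }
In F → A ,: A is followed by ',', add FIRST(',') \ {ε} = { ',' }

Taking the union: FOLLOW(A) = { ',' }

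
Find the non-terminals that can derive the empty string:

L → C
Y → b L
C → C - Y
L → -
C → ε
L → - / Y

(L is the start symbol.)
ε-productions: C → ε
So C is immediately nullable.
L → C: every symbol on the right is nullable, so L is nullable too.
No further non-terminal can be added: every production for the remaining non-terminals contains a terminal or a non-nullable non-terminal.
Nullable = { 'C', 'L' }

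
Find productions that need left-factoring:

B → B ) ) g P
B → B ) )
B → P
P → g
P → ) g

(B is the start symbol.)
Left-factoring is needed when two productions for the same non-terminal
share a common prefix on the right-hand side.

Productions for B:
  B → B ) ) g P
  B → B ) )
  B → P
Productions for P:
  P → g
  P → ) g

Found common prefix 'B ) )' in productions for B

Answer: Yes, B has productions with common prefix 'B ) )'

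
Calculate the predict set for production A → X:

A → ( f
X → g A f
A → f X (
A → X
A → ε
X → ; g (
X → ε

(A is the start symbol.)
{ $, ';', 'f', 'g' }

PREDICT(A → X) = (FIRST(RHS) \ {ε}) ∪ (FOLLOW(A) if ε ∈ FIRST(RHS), i.e. RHS ⇒* ε)
FIRST(X) = { ';', 'g', ε }
FIRST(X) = { ';', 'g', ε }
ε ∈ FIRST(X) (the right-hand side is nullable), so add FOLLOW(A) = { $, 'f' }
PREDICT(A → X) = { $, ';', 'f', 'g' }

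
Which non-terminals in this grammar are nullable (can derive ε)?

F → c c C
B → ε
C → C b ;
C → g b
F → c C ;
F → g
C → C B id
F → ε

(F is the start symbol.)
{ 'B', 'F' }

A non-terminal is nullable if it can derive ε (the empty string): either it has an ε-production, or it has a production whose right-hand side consists entirely of nullable non-terminals.

ε-productions: B → ε, F → ε
So B, F are immediately nullable.
No further non-terminal can be added: every production for the remaining non-terminals contains a terminal or a non-nullable non-terminal.
Nullable = { 'B', 'F' }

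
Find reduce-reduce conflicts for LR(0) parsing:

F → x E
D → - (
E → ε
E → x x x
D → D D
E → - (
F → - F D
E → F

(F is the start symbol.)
A reduce-reduce conflict occurs when an LR(0) state has two complete items [A → α .] and [B → β .] — both call for a reduction, and with no lookahead the parser cannot choose between them.

Augment with F' → F and build the canonical LR(0) collection (I0 = CLOSURE({[F' → . F]}), then GOTO on every symbol after a dot until no new states appear). It has 16 states:
  I0: { [F → . - F D], [F → . x E], [F' → . F] }  — shift
  I1: { [F → - . F D], [F → . - F D], [F → . x E] }  — shift
  I2: { [F' → F .] }  — accept
  I3: { [E → . - (], [E → . F], [E → . x x x], [E → .], [F → . - F D], [F → . x E], [F → x . E] }  — shift, reduce
  I4: { [E → - . (], [F → - . F D], [F → . - F D], [F → . x E] }  — shift
  I5: { [F → x E .] }  — reduce
  I6: { [E → F .] }  — reduce
  I7: { [E → . - (], [E → . F], [E → . x x x], [E → .], [E → x . x x], [F → . - F D], [F → . x E], [F → x . E] }  — shift, reduce
  I8: { [E → . - (], [E → . F], [E → . x x x], [E → .], [E → x . x x], [E → x x . x], [F → . - F D], [F → . x E], [F → x . E] }  — shift, reduce
  I9: { [E → . - (], [E → . F], [E → . x x x], [E → .], [E → x . x x], [E → x x . x], [E → x x x .], [F → . - F D], [F → . x E], [F → x . E] }  — shift, 2 reduces
  I10: { [E → - ( .] }  — reduce
  I11: { [D → . - (], [D → . D D], [F → - F . D] }  — shift
  I12: { [D → - . (] }  — shift
  I13: { [D → . - (], [D → . D D], [D → D . D], [F → - F D .] }  — shift, reduce
  I14: { [D → . - (], [D → . D D], [D → D . D], [D → D D .] }  — shift, reduce
  I15: { [D → - ( .] }  — reduce

I9 contains complete items [E → .], [E → x x x .] — reduce-reduce conflict.

Answer: Yes — I9: [E → .] vs [E → x x x .]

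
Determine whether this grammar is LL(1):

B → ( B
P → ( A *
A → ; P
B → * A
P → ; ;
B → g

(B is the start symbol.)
Yes, the grammar is LL(1).

For B:
  PREDICT(B → '(' B) = { '(' }
  PREDICT(B → '*' A) = { '*' }
  PREDICT(B → g) = { 'g' }
For P:
  PREDICT(P → '(' A '*') = { '(' }
  PREDICT(P → ';' ';') = { ';' }
A has a single production, so nothing to check there.

All predict sets are disjoint. The grammar IS LL(1).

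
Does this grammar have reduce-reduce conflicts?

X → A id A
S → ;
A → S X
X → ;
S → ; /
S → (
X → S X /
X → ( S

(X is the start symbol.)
Yes — I2: [S → ; .] vs [X → ; .]

A reduce-reduce conflict occurs when an LR(0) state has two complete items [A → α .] and [B → β .] — both call for a reduction, and with no lookahead the parser cannot choose between them.

Augment with X' → X and build the canonical LR(0) collection (I0 = CLOSURE({[X' → . X]}), then GOTO on every symbol after a dot until no new states appear). It has 16 states:
  I0: { [A → . S X], [S → . (], [S → . ; /], [S → . ;], [X → . ( S], [X → . ;], [X → . A id A], [X → . S X /], [X' → . X] }  — shift
  I1: { [S → ( .], [S → . (], [S → . ; /], [S → . ;], [X → ( . S] }  — shift, reduce
  I2: { [S → ; . /], [S → ; .], [X → ; .] }  — shift, 2 reduces
  I3: { [X → A . id A] }  — shift
  I4: { [A → . S X], [A → S . X], [S → . (], [S → . ; /], [S → . ;], [X → . ( S], [X → . ;], [X → . A id A], [X → . S X /], [X → S . X /] }  — shift
  I5: { [X' → X .] }  — accept
  I6: { [A → S X .], [X → S X . /] }  — shift, reduce
  I7: { [X → S X / .] }  — reduce
  I8: { [A → . S X], [S → . (], [S → . ; /], [S → . ;], [X → A id . A] }  — shift
  I9: { [S → ( .] }  — reduce
  I10: { [S → ; . /], [S → ; .] }  — shift, reduce
  I11: { [X → A id A .] }  — reduce
  I12: { [A → . S X], [A → S . X], [S → . (], [S → . ; /], [S → . ;], [X → . ( S], [X → . ;], [X → . A id A], [X → . S X /] }  — shift
  I13: { [A → S X .] }  — reduce
  I14: { [S → ; / .] }  — reduce
  I15: { [X → ( S .] }  — reduce

I2 contains complete items [S → ; .], [X → ; .] — reduce-reduce conflict.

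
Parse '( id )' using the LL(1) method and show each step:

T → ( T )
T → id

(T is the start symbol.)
LL(1) parsing maintains a stack (initially the start symbol over $) and the input. At each step: if the stack top is a terminal, match it against the current input token; if it is a non-terminal N, replace it with the RHS of M[N, lookahead] (the unique production whose predict set contains the lookahead).

Stack is shown with the top on the left.

Stack    Input     Action
-------------------------
T $      ( id ) $  output T → ( T )
( T ) $  ( id ) $  match '('
T ) $    id ) $    output T → id
id ) $   id ) $    match 'id'
) $      ) $       match ')'
$        $         accept

The string is accepted.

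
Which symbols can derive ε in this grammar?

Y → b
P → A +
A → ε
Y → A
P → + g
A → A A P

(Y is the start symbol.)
{ 'A', 'Y' }

A non-terminal is nullable if it can derive ε (the empty string): either it has an ε-production, or it has a production whose right-hand side consists entirely of nullable non-terminals.

ε-productions: A → ε
So A is immediately nullable.
Y → A: every symbol on the right is nullable, so Y is nullable too.
No further non-terminal can be added: every production for the remaining non-terminals contains a terminal or a non-nullable non-terminal.
Nullable = { 'A', 'Y' }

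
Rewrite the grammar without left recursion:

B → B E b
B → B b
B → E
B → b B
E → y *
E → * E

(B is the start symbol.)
B is directly left-recursive. The standard transformation for
  A → A α₁ | ... | A α_m | β₁ | ... | β_n
is
  A  → β₁ A' | ... | β_n A'
  A' → α₁ A' | ... | α_m A' | ε

B → E becomes B → E B'
B → b B becomes B → b B B'
B → B E b becomes B' → E b B'
B → B b becomes B' → b B'
Add B' → ε

Productions for other non-terminals are unchanged:
  E → y *
  E → * E

Resulting grammar:
B → E B'
B → b B B'
B' → E b B'
B' → b B'
B' → ε
E → y *
E → * E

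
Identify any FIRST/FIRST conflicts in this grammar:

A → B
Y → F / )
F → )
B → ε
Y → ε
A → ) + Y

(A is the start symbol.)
FIRST sets of the non-terminals at (or reachable through a nullable prefix from) the front of some alternative:
  FIRST(B) = { ε }
  FIRST(F) = { ')' }

Productions for A:
  A → B: FIRST = { ε }
  A → ) + Y: FIRST = { ')' }
Productions for Y:
  Y → F / ): FIRST = { ')' }
  Y → ε: FIRST = { ε }
F, B have only one production, so no FIRST/FIRST conflict is possible there.

All alternatives of each non-terminal have pairwise disjoint FIRST sets.

Answer: No FIRST/FIRST conflicts.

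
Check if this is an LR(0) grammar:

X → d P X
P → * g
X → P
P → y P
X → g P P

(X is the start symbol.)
Yes, the grammar is LR(0)

A grammar is LR(0) if no state in the canonical LR(0) collection has:
  - both a shift item (dot before a terminal) and a complete item (shift-reduce conflict), or
  - two or more complete items (reduce-reduce conflict; the accept item [X' → X .] counts as a complete item here).

Augment with X' → X and build the canonical LR(0) collection (I0 = CLOSURE({[X' → . X]}), then GOTO on every symbol after a dot until no new states appear). It has 13 states:
  I0: { [P → . * g], [P → . y P], [X → . P], [X → . d P X], [X → . g P P], [X' → . X] }  — shift
  I1: { [P → * . g] }  — shift
  I2: { [X → P .] }  — reduce
  I3: { [X' → X .] }  — accept
  I4: { [P → . * g], [P → . y P], [X → d . P X] }  — shift
  I5: { [P → . * g], [P → . y P], [X → g . P P] }  — shift
  I6: { [P → . * g], [P → . y P], [P → y . P] }  — shift
  I7: { [P → y P .] }  — reduce
  I8: { [P → . * g], [P → . y P], [X → g P . P] }  — shift
  I9: { [X → g P P .] }  — reduce
  I10: { [P → . * g], [P → . y P], [X → . P], [X → . d P X], [X → . g P P], [X → d P . X] }  — shift
  I11: { [X → d P X .] }  — reduce
  I12: { [P → * g .] }  — reduce

Every state is either a pure shift/goto state or contains exactly one complete item and nothing to shift — no conflicts. The grammar is LR(0).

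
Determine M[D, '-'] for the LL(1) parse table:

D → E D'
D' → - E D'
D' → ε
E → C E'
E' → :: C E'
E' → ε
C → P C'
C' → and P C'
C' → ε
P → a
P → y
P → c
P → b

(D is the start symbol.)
To find M[D, '-'], we find productions for D where '-' is in the predict set (PREDICT(N → α) = (FIRST(α) \ {ε}) ∪ (FOLLOW(N) if α ⇒* ε)).

Relevant sets:
  FIRST(E) = { 'a', 'b', 'c', 'y' }

D → E D': PREDICT = { 'a', 'b', 'c', 'y' }

M[D, '-'] is empty (no production applies)

Answer: Empty (error entry)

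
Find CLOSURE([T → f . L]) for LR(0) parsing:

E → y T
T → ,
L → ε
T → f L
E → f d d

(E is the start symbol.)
{ [L → .], [T → f . L] }

Start with: [T → f . L]
  [T → f . L] has the dot before L: add [L → .]
No further items can be added.

CLOSURE = { [L → .], [T → f . L] }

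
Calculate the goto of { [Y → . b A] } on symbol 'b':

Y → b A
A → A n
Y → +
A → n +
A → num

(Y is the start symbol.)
GOTO(I, 'b') = CLOSURE({ [A → αX.β] : [A → α.Xβ] ∈ I, X = 'b' })

Items with dot before 'b', with the dot advanced:
  [Y → . b A] → [Y → b . A]
Closure of the advanced items:
  [Y → b . A] has the dot before A: add [A → . A n], [A → . n +], [A → . num]

GOTO = { [A → . A n], [A → . n +], [A → . num], [Y → b . A] }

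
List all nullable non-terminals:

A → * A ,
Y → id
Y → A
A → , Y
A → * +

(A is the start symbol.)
There are no ε-productions, so no non-terminal can derive ε.
No non-terminals are nullable.

Answer: None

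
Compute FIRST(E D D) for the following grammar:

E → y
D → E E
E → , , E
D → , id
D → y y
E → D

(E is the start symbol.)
FIRST sets of the non-terminals involved (from the grammar, by fixed-point iteration):
  FIRST(E) = { ',', 'y' }

To compute FIRST(E D D), process the symbols left to right:
Symbol E is a non-terminal. Add FIRST(E) \ {ε} = { ',', 'y' }
E is not nullable (ε ∉ FIRST(E)), so stop here.
FIRST(E D D) = { ',', 'y' }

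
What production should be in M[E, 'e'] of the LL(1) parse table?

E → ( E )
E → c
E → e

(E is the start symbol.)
E → e

To find M[E, 'e'], we find productions for E where 'e' is in the predict set (PREDICT(N → α) = (FIRST(α) \ {ε}) ∪ (FOLLOW(N) if α ⇒* ε)).

E → ( E ): PREDICT = { '(' }
E → c: PREDICT = { 'c' }
E → e: PREDICT = { 'e' }
  'e' is in predict set, so this production goes in M[E, 'e']

M[E, 'e'] = E → e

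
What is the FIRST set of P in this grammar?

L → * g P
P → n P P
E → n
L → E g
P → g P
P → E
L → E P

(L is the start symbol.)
{ 'g', 'n' }

To compute FIRST(P), examine every production with P on the left-hand side, reading each right-hand side left to right until a non-nullable symbol is reached.

FIRST sets of the other non-terminals involved (by the same procedure, iterated to a fixed point):
  FIRST(E) = { 'n' }

From P → n P P:
  - n is a terminal: add 'n' and stop
From P → g P:
  - g is a terminal: add 'g' and stop
From P → E:
  - E is a non-terminal: add FIRST(E) \ {ε} = { 'n' }
    E is not nullable, so stop

Collecting: FIRST(P) = { 'g', 'n' }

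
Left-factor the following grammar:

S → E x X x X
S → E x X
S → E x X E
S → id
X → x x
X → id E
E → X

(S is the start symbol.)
S → E x X S'
S' → x X
S' → ε
S' → E
S → id
X → x x
X → id E
E → X

Left-factoring transforms A → αβ₁ | αβ₂ into A → αA' and A' → β₁ | β₂
(α is the longest common prefix among the alternatives). Repeat until
no nonterminal has two alternatives with a common prefix.

Round 1: S has alternatives sharing prefix 'E x X'. Introduce S': S → E x X S'
  Add: S' → x X
  Add: S' → ε
  Add: S' → E

No remaining common prefixes — done.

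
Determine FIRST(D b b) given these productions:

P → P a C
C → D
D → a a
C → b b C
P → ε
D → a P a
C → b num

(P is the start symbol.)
FIRST sets of the non-terminals involved (from the grammar, by fixed-point iteration):
  FIRST(D) = { 'a' }

To compute FIRST(D b b), process the symbols left to right:
Symbol D is a non-terminal. Add FIRST(D) \ {ε} = { 'a' }
D is not nullable (ε ∉ FIRST(D)), so stop here.
FIRST(D b b) = { 'a' }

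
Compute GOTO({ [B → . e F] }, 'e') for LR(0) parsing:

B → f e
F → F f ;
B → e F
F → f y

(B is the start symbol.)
GOTO(I, 'e') = CLOSURE({ [A → αX.β] : [A → α.Xβ] ∈ I, X = 'e' })

Items with dot before 'e', with the dot advanced:
  [B → . e F] → [B → e . F]
Closure of the advanced items:
  [B → e . F] has the dot before F: add [F → . F f ;], [F → . f y]

GOTO = { [B → e . F], [F → . F f ;], [F → . f y] }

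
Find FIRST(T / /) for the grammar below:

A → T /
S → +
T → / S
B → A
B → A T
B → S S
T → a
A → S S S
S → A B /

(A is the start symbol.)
{ '/', 'a' }

FIRST sets of the non-terminals involved (from the grammar, by fixed-point iteration):
  FIRST(T) = { '/', 'a' }

To compute FIRST(T / /), process the symbols left to right:
Symbol T is a non-terminal. Add FIRST(T) \ {ε} = { '/', 'a' }
T is not nullable (ε ∉ FIRST(T)), so stop here.
FIRST(T / /) = { '/', 'a' }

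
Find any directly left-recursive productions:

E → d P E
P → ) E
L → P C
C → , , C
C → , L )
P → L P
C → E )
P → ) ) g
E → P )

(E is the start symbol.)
E → d P E: starts with d
P → ) E: starts with ')'
L → P C: starts with P
C → , , C: starts with ','
C → , L ): starts with ','
P → L P: starts with L
C → E ): starts with E
P → ) ) g: starts with ')'
E → P ): starts with P

No direct left recursion found.

Answer: No direct left recursion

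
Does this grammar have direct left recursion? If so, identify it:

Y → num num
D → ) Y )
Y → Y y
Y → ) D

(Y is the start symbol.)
Yes, Y is left-recursive

Y → num num: starts with num
D → ) Y ): starts with ')'
Y → Y y: LEFT RECURSIVE (starts with Y)
Y → ) D: starts with ')'

The grammar has direct left recursion on: Y.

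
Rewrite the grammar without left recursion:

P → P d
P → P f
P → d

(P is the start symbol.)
P → d P'
P' → d P'
P' → f P'
P' → ε

P is directly left-recursive. The standard transformation for
  A → A α₁ | ... | A α_m | β₁ | ... | β_n
is
  A  → β₁ A' | ... | β_n A'
  A' → α₁ A' | ... | α_m A' | ε

P → d becomes P → d P'
P → P d becomes P' → d P'
P → P f becomes P' → f P'
Add P' → ε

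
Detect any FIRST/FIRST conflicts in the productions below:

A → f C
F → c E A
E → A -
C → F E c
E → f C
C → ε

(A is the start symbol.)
FIRST sets of the non-terminals at (or reachable through a nullable prefix from) the front of some alternative:
  FIRST(A) = { 'f' }
  FIRST(F) = { 'c' }

Productions for E:
  E → A -: FIRST = { 'f' }
  E → f C: FIRST = { 'f' }
Productions for C:
  C → F E c: FIRST = { 'c' }
  C → ε: FIRST = { ε }
A, F have only one production, so no FIRST/FIRST conflict is possible there.

Conflict for E: E → A - and E → f C
  Overlap: { 'f' }

Answer: Yes. E → A '-' / E → f C on { 'f' }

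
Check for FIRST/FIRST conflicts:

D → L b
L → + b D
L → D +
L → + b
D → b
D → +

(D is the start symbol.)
FIRST sets of the non-terminals at (or reachable through a nullable prefix from) the front of some alternative:
  FIRST(L) = { '+', 'b' }
  FIRST(D) = { '+', 'b' }

Productions for D:
  D → L b: FIRST = { '+', 'b' }
  D → b: FIRST = { 'b' }
  D → +: FIRST = { '+' }
Productions for L:
  L → + b D: FIRST = { '+' }
  L → D +: FIRST = { '+', 'b' }
  L → + b: FIRST = { '+' }

Conflict for D: D → L b and D → b
  Overlap: { 'b' }
Conflict for D: D → L b and D → +
  Overlap: { '+' }
Conflict for L: L → + b D and L → D +
  Overlap: { '+' }
Conflict for L: L → + b D and L → + b
  Overlap: { '+' }
Conflict for L: L → D + and L → + b
  Overlap: { '+' }

Answer: Yes. D → L b / D → b on { 'b' }; D → L b / D → '+' on { '+' }; L → '+' b D / L → D '+' on { '+' }; L → '+' b D / L → '+' b on { '+' }; L → D '+' / L → '+' b on { '+' }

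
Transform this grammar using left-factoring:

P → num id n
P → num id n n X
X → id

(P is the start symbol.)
Left-factoring transforms A → αβ₁ | αβ₂ into A → αA' and A' → β₁ | β₂
(α is the longest common prefix among the alternatives). Repeat until
no nonterminal has two alternatives with a common prefix.

Round 1: P has alternatives sharing prefix 'num id n'. Introduce P': P → num id n P'
  Add: P' → ε
  Add: P' → n X

No remaining common prefixes — done.

Resulting grammar:
P → num id n P'
P' → ε
P' → n X
X → id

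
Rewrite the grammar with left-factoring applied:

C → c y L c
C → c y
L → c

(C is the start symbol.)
C → c y C'
C' → L c
C' → ε
L → c

Left-factoring transforms A → αβ₁ | αβ₂ into A → αA' and A' → β₁ | β₂
(α is the longest common prefix among the alternatives). Repeat until
no nonterminal has two alternatives with a common prefix.

Round 1: C has alternatives sharing prefix 'c y'. Introduce C': C → c y C'
  Add: C' → L c
  Add: C' → ε

No remaining common prefixes — done.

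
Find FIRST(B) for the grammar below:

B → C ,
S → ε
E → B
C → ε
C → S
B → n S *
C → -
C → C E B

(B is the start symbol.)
{ ',', '-', 'n' }

To compute FIRST(B), examine every production with B on the left-hand side, reading each right-hand side left to right until a non-nullable symbol is reached.

FIRST sets of the other non-terminals involved (by the same procedure, iterated to a fixed point):
  FIRST(C) = { ',', '-', 'n', ε }

From B → C ,:
  - C is a non-terminal: add FIRST(C) \ {ε} = { ',', '-', 'n' }
    C is nullable, so continue to the next symbol
  - ',' is a terminal: add ',' and stop
From B → n S *:
  - n is a terminal: add 'n' and stop

Collecting: FIRST(B) = { ',', '-', 'n' }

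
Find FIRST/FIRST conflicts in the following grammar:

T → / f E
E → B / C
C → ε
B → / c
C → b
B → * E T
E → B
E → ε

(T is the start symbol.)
FIRST sets of the non-terminals at (or reachable through a nullable prefix from) the front of some alternative:
  FIRST(B) = { '*', '/' }

Productions for E:
  E → B / C: FIRST = { '*', '/' }
  E → B: FIRST = { '*', '/' }
  E → ε: FIRST = { ε }
Productions for C:
  C → ε: FIRST = { ε }
  C → b: FIRST = { 'b' }
Productions for B:
  B → / c: FIRST = { '/' }
  B → * E T: FIRST = { '*' }
T has only one production, so no FIRST/FIRST conflict is possible there.

Conflict for E: E → B / C and E → B
  Overlap: { '*', '/' }

Answer: Yes. E → B '/' C / E → B on { '*', '/' }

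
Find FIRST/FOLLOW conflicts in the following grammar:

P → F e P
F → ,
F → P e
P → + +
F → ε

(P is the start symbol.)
Yes. F → P e with FOLLOW(F) on { 'e' }

A FIRST/FOLLOW conflict occurs when a non-terminal N has a nullable alternative N → β (β ⇒* ε) and another alternative N → α with FIRST(α) ∩ FOLLOW(N) ≠ ∅: on such a lookahead the parser cannot decide between expanding α and letting N vanish via β.

Nullable non-terminals: F.
FIRST sets used below: FIRST(P) = { '+', ',', 'e' }

F: nullable alternative(s) F → ε; FOLLOW(F) = { 'e' }
  F → ,: FIRST \ {ε} = { ',' } — disjoint from FOLLOW(F)
  F → P e: FIRST \ {ε} = { '+', ',', 'e' } — overlaps FOLLOW(F) on { 'e' }: CONFLICT
  F → ε: FIRST \ {ε} = { } — this is the only nullable alternative, skip

P has no nullable alternative, so no FIRST/FOLLOW check is needed there.

So the grammar has 1 FIRST/FOLLOW conflict (marked CONFLICT above).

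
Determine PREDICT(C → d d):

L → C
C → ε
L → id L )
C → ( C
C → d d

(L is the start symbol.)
{ 'd' }

PREDICT(C → d d) = (FIRST(RHS) \ {ε}) ∪ (FOLLOW(C) if ε ∈ FIRST(RHS), i.e. RHS ⇒* ε)
FIRST(d d) = { 'd' }
ε ∉ FIRST(d d), so FOLLOW(C) is not added.
PREDICT(C → d d) = { 'd' }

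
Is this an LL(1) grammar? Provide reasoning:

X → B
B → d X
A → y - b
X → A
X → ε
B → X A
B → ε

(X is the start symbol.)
No. Predict set conflict for X: { 'y' }

Relevant sets:
  FIRST(B) = { 'd', 'y', ε }
  FIRST(A) = { 'y' }
  FIRST(X) = { 'd', 'y', ε }
  FOLLOW(X) = { $, 'y' }
  FOLLOW(B) = { $, 'y' }

For X:
  PREDICT(X → B) = { $, 'd', 'y' }
  PREDICT(X → A) = { 'y' }
  PREDICT(X → ε) = { $, 'y' }
For B:
  PREDICT(B → d X) = { 'd' }
  PREDICT(B → X A) = { 'd', 'y' }
  PREDICT(B → ε) = { $, 'y' }
A has a single production, so nothing to check there.

Conflict found: Predict set conflict for X: { 'y' }
The grammar is NOT LL(1).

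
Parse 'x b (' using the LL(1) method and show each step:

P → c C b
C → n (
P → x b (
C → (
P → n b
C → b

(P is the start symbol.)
LL(1) parsing maintains a stack (initially the start symbol over $) and the input. At each step: if the stack top is a terminal, match it against the current input token; if it is a non-terminal N, replace it with the RHS of M[N, lookahead] (the unique production whose predict set contains the lookahead).

Stack is shown with the top on the left.

Stack    Input    Action
------------------------
P $      x b ( $  output P → x b (
x b ( $  x b ( $  match 'x'
b ( $    b ( $    match 'b'
( $      ( $      match '('
$        $        accept

The string is accepted.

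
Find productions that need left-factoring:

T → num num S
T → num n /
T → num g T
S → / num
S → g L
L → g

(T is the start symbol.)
Yes, T has productions with common prefix 'num'

Left-factoring is needed when two productions for the same non-terminal
share a common prefix on the right-hand side.

Productions for T:
  T → num num S
  T → num n /
  T → num g T
Productions for S:
  S → / num
  S → g L

Found common prefix 'num' in productions for T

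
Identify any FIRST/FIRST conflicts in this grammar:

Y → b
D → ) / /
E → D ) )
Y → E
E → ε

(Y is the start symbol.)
No FIRST/FIRST conflicts.

FIRST sets of the non-terminals at (or reachable through a nullable prefix from) the front of some alternative:
  FIRST(E) = { ')', ε }
  FIRST(D) = { ')' }

Productions for Y:
  Y → b: FIRST = { 'b' }
  Y → E: FIRST = { ')', ε }
Productions for E:
  E → D ) ): FIRST = { ')' }
  E → ε: FIRST = { ε }
D has only one production, so no FIRST/FIRST conflict is possible there.

All alternatives of each non-terminal have pairwise disjoint FIRST sets.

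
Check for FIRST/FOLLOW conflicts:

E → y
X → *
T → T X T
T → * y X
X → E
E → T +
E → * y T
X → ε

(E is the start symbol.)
A FIRST/FOLLOW conflict occurs when a non-terminal N has a nullable alternative N → β (β ⇒* ε) and another alternative N → α with FIRST(α) ∩ FOLLOW(N) ≠ ∅: on such a lookahead the parser cannot decide between expanding α and letting N vanish via β.

Nullable non-terminals: X.
FIRST sets used below: FIRST(E) = { '*', 'y' }

X: nullable alternative(s) X → ε; FOLLOW(X) = { $, '*', '+', 'y' }
  X → *: FIRST \ {ε} = { '*' } — overlaps FOLLOW(X) on { '*' }: CONFLICT
  X → E: FIRST \ {ε} = { '*', 'y' } — overlaps FOLLOW(X) on { '*', 'y' }: CONFLICT
  X → ε: FIRST \ {ε} = { } — this is the only nullable alternative, skip

E, T have no nullable alternative, so no FIRST/FOLLOW check is needed there.

So the grammar has 2 FIRST/FOLLOW conflicts (marked CONFLICT above).

Answer: Yes. X → '*' with FOLLOW(X) on { '*' }; X → E with FOLLOW(X) on { '*', 'y' }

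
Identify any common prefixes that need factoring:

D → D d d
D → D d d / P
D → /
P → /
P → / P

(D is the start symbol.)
Yes, D has productions with common prefix 'D d d'; P has productions with common prefix '/'

Left-factoring is needed when two productions for the same non-terminal
share a common prefix on the right-hand side.

Productions for D:
  D → D d d
  D → D d d / P
  D → /
Productions for P:
  P → /
  P → / P

Found common prefix 'D d d' in productions for D
Found common prefix '/' in productions for P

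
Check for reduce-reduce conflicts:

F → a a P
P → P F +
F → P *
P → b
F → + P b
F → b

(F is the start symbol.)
A reduce-reduce conflict occurs when an LR(0) state has two complete items [A → α .] and [B → β .] — both call for a reduction, and with no lookahead the parser cannot choose between them.

Augment with F' → F and build the canonical LR(0) collection (I0 = CLOSURE({[F' → . F]}), then GOTO on every symbol after a dot until no new states appear). It has 14 states:
  I0: { [F → . + P b], [F → . P *], [F → . a a P], [F → . b], [F' → . F], [P → . P F +], [P → . b] }  — shift
  I1: { [F → + . P b], [P → . P F +], [P → . b] }  — shift
  I2: { [F' → F .] }  — accept
  I3: { [F → . + P b], [F → . P *], [F → . a a P], [F → . b], [F → P . *], [P → . P F +], [P → . b], [P → P . F +] }  — shift
  I4: { [F → a . a P] }  — shift
  I5: { [F → b .], [P → b .] }  — 2 reduces
  I6: { [F → a a . P], [P → . P F +], [P → . b] }  — shift
  I7: { [F → . + P b], [F → . P *], [F → . a a P], [F → . b], [F → a a P .], [P → . P F +], [P → . b], [P → P . F +] }  — shift, reduce
  I8: { [P → b .] }  — reduce
  I9: { [P → P F . +] }  — shift
  I10: { [P → P F + .] }  — reduce
  I11: { [F → P * .] }  — reduce
  I12: { [F → + P . b], [F → . + P b], [F → . P *], [F → . a a P], [F → . b], [P → . P F +], [P → . b], [P → P . F +] }  — shift
  I13: { [F → + P b .], [F → b .], [P → b .] }  — 3 reduces

I5 contains complete items [F → b .], [P → b .] — reduce-reduce conflict.
I13 contains complete items [F → + P b .], [F → b .], [P → b .] — reduce-reduce conflict.

Answer: Yes — I5: [F → b .] vs [P → b .]; I13: [F → + P b .] vs [F → b .]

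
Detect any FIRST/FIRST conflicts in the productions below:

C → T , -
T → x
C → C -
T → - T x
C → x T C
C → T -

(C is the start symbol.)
Yes. C → T ',' '-' / C → C '-' on { '-', 'x' }; C → T ',' '-' / C → x T C on { 'x' }; C → T ',' '-' / C → T '-' on { '-', 'x' }; C → C '-' / C → x T C on { 'x' }; C → C '-' / C → T '-' on { '-', 'x' }; C → x T C / C → T '-' on { 'x' }

A FIRST/FIRST conflict occurs when two productions N → α and N → β for the same non-terminal have FIRST(α) ∩ FIRST(β) ≠ ∅ (with ε ∈ FIRST of a nullable right-hand side, so two nullable alternatives also conflict).

FIRST sets of the non-terminals at (or reachable through a nullable prefix from) the front of some alternative:
  FIRST(T) = { '-', 'x' }
  FIRST(C) = { '-', 'x' }

Productions for C:
  C → T , -: FIRST = { '-', 'x' }
  C → C -: FIRST = { '-', 'x' }
  C → x T C: FIRST = { 'x' }
  C → T -: FIRST = { '-', 'x' }
Productions for T:
  T → x: FIRST = { 'x' }
  T → - T x: FIRST = { '-' }

Conflict for C: C → T , - and C → C -
  Overlap: { '-', 'x' }
Conflict for C: C → T , - and C → x T C
  Overlap: { 'x' }
Conflict for C: C → T , - and C → T -
  Overlap: { '-', 'x' }
Conflict for C: C → C - and C → x T C
  Overlap: { 'x' }
Conflict for C: C → C - and C → T -
  Overlap: { '-', 'x' }
Conflict for C: C → x T C and C → T -
  Overlap: { 'x' }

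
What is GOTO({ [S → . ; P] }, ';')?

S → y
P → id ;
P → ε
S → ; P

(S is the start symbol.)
{ [P → . id ;], [P → .], [S → ; . P] }

GOTO(I, ';') = CLOSURE({ [A → αX.β] : [A → α.Xβ] ∈ I, X = ';' })

Items with dot before ';', with the dot advanced:
  [S → . ; P] → [S → ; . P]
Closure of the advanced items:
  [S → ; . P] has the dot before P: add [P → . id ;], [P → .]

GOTO = { [P → . id ;], [P → .], [S → ; . P] }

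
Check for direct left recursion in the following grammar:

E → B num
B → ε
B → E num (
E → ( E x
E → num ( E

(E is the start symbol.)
Direct left recursion occurs when N → N α for some non-terminal N (the right-hand side begins with the left-hand side itself).

E → B num: starts with B
B → ε: starts with ε
B → E num (: starts with E
E → ( E x: starts with '('
E → num ( E: starts with num

No direct left recursion found.

Answer: No direct left recursion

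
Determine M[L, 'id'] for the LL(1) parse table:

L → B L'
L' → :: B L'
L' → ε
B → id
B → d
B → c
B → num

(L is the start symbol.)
To find M[L, 'id'], we find productions for L where 'id' is in the predict set (PREDICT(N → α) = (FIRST(α) \ {ε}) ∪ (FOLLOW(N) if α ⇒* ε)).

Relevant sets:
  FIRST(B) = { 'c', 'd', 'id', 'num' }

L → B L': PREDICT = { 'c', 'd', 'id', 'num' }
  'id' is in predict set, so this production goes in M[L, 'id']

M[L, 'id'] = L → B L'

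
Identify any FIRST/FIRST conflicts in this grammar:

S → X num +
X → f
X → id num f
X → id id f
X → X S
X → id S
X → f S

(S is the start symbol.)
A FIRST/FIRST conflict occurs when two productions N → α and N → β for the same non-terminal have FIRST(α) ∩ FIRST(β) ≠ ∅ (with ε ∈ FIRST of a nullable right-hand side, so two nullable alternatives also conflict).

FIRST sets of the non-terminals at (or reachable through a nullable prefix from) the front of some alternative:
  FIRST(X) = { 'f', 'id' }

Productions for X:
  X → f: FIRST = { 'f' }
  X → id num f: FIRST = { 'id' }
  X → id id f: FIRST = { 'id' }
  X → X S: FIRST = { 'f', 'id' }
  X → id S: FIRST = { 'id' }
  X → f S: FIRST = { 'f' }
S has only one production, so no FIRST/FIRST conflict is possible there.

Conflict for X: X → f and X → X S
  Overlap: { 'f' }
Conflict for X: X → f and X → f S
  Overlap: { 'f' }
Conflict for X: X → id num f and X → id id f
  Overlap: { 'id' }
Conflict for X: X → id num f and X → X S
  Overlap: { 'id' }
Conflict for X: X → id num f and X → id S
  Overlap: { 'id' }
Conflict for X: X → id id f and X → X S
  Overlap: { 'id' }
Conflict for X: X → id id f and X → id S
  Overlap: { 'id' }
Conflict for X: X → X S and X → id S
  Overlap: { 'id' }
Conflict for X: X → X S and X → f S
  Overlap: { 'f' }

Answer: Yes. X → f / X → X S on { 'f' }; X → f / X → f S on { 'f' }; X → id num f / X → id id f on { 'id' }; X → id num f / X → X S on { 'id' }; X → id num f / X → id S on { 'id' }; X → id id f / X → X S on { 'id' }; X → id id f / X → id S on { 'id' }; X → X S / X → id S on { 'id' }; X → X S / X → f S on { 'f' }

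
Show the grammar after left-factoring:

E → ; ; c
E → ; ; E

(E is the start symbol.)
Left-factoring transforms A → αβ₁ | αβ₂ into A → αA' and A' → β₁ | β₂
(α is the longest common prefix among the alternatives). Repeat until
no nonterminal has two alternatives with a common prefix.

Round 1: E has alternatives sharing prefix '; ;'. Introduce E': E → ; ; E'
  Add: E' → c
  Add: E' → E

No remaining common prefixes — done.

Resulting grammar:
E → ; ; E'
E' → c
E' → E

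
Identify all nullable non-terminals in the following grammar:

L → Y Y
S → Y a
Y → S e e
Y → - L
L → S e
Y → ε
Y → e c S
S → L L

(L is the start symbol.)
{ 'L', 'S', 'Y' }

A non-terminal is nullable if it can derive ε (the empty string): either it has an ε-production, or it has a production whose right-hand side consists entirely of nullable non-terminals.

ε-productions: Y → ε
So Y is immediately nullable.
L → Y Y: every symbol on the right is nullable, so L is nullable too.
S → L L: every symbol on the right is nullable, so S is nullable too.
Every non-terminal is now nullable.
Nullable = { 'L', 'S', 'Y' }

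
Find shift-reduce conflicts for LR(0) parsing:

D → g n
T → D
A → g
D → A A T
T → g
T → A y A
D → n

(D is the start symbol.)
Yes — I3: [A → g .] vs [D → g . n]; I11: [A → g .] vs [D → g . n]

Augment with D' → D and build the canonical LR(0) collection (I0 = CLOSURE({[D' → . D]}), then GOTO on every symbol after a dot until no new states appear). It has 14 states:
  I0: { [A → . g], [D → . A A T], [D → . g n], [D → . n], [D' → . D] }  — shift
  I1: { [A → . g], [D → A . A T] }  — shift
  I2: { [D' → D .] }  — accept
  I3: { [A → g .], [D → g . n] }  — shift, reduce
  I4: { [D → n .] }  — reduce
  I5: { [D → g n .] }  — reduce
  I6: { [A → . g], [D → . A A T], [D → . g n], [D → . n], [D → A A . T], [T → . A y A], [T → . D], [T → . g] }  — shift
  I7: { [A → g .] }  — reduce
  I8: { [A → . g], [D → A . A T], [T → A . y A] }  — shift
  I9: { [T → D .] }  — reduce
  I10: { [D → A A T .] }  — reduce
  I11: { [A → g .], [D → g . n], [T → g .] }  — shift, 2 reduces
  I12: { [A → . g], [T → A y . A] }  — shift
  I13: { [T → A y A .] }  — reduce

I3 contains reduce item [A → g .] and shift item [D → g . n] — shift-reduce conflict.
I11 contains reduce items [A → g .], [T → g .] and shift item [D → g . n] — shift-reduce conflict.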